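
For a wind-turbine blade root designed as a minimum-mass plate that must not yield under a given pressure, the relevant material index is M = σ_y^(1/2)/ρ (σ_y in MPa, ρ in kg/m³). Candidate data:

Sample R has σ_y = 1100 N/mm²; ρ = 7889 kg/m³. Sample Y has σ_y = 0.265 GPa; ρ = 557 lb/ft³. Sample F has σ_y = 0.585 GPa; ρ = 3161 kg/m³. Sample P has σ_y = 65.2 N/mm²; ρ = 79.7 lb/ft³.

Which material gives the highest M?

sample F

In SI units:
  sample R: σ_y = 1100 MPa, ρ = 7889 kg/m³
  sample Y: σ_y = 265.0 MPa, ρ = 8922 kg/m³
  sample F: σ_y = 585.0 MPa, ρ = 3161 kg/m³
  sample P: σ_y = 65.20 MPa, ρ = 1277 kg/m³
  sample F: M = 7.65×10⁻³
  sample P: M = 6.32×10⁻³
  sample R: M = 4.20×10⁻³
  sample Y: M = 1.82×10⁻³
Sample F has the largest M.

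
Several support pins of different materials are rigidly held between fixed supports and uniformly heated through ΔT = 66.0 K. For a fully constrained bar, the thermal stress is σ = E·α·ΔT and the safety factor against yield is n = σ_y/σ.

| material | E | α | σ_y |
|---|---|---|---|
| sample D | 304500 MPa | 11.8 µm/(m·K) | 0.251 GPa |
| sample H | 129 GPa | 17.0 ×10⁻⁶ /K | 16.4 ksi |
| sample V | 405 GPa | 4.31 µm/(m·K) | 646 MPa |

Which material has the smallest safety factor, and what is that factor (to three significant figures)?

sample H, n = 0.781

Per material, after unit conversion:
  sample D: E = 304.5, α = 11.8, σ_y = 251.0 → σ = 237 MPa, n = 1.06
  sample H: E = 129.0, α = 17.0, σ_y = 113.1 → σ = 145 MPa, n = 0.781
  sample V: E = 405.0, α = 4.31, σ_y = 646.0 → σ = 115 MPa, n = 5.61
Smallest n: sample H with n = 0.781.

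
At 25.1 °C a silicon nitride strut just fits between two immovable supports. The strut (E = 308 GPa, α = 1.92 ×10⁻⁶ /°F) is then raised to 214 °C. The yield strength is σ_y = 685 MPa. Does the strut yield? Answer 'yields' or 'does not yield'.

does not yield

α = 1.92×10⁻⁶/°F × 9/5 = 3.46×10⁻⁶/K.
ΔT = 188.9 K. Constrained thermal stress σ = E·α·ΔT = 308.0×10³ MPa × 3.46×10⁻⁶ × 188.9 = 201 MPa (compressive).
Compare to σ_y = 685 MPa: σ < σ_y, so it does not yield.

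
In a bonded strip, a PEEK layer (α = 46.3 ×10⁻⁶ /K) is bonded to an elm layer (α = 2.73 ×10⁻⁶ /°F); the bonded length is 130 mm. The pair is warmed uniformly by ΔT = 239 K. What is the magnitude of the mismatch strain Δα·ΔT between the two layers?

9.89×10⁻³

elm: α = 2.73×10⁻⁶/°F × 9/5 = 4.91×10⁻⁶/K.
Δα = |46.3 − 4.91|×10⁻⁶/K = 41.4×10⁻⁶/K.
Mismatch strain = Δα·ΔT = 41.4×10⁻⁶ × 239.0 = 9.89×10⁻³.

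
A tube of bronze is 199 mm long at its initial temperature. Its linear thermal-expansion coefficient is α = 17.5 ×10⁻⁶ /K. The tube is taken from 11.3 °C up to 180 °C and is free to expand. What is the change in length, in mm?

ΔT = 180 − 11.3 = 168.7 K.
ΔL = α·L₀·ΔT = 17.5×10⁻⁶ × 199 mm × 168.7 K = 0.587 mm.

0.587 mm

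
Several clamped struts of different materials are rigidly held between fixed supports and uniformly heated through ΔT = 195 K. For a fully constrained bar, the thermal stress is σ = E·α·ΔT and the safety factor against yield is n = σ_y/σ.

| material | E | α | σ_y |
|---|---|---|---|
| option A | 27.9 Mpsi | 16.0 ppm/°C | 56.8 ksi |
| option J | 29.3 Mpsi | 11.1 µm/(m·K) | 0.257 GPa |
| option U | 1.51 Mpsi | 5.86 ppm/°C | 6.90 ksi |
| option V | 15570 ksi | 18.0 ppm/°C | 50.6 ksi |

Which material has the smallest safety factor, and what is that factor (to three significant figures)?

option J, n = 0.588

Converting E to GPa, α to ×10⁻⁶/K, σ_y to MPa, then σ and n for each:
  option A: E = 192.4, α = 16.0, σ_y = 391.6 → σ = 600 MPa, n = 0.653
  option J: E = 202.0, α = 11.1, σ_y = 257.0 → σ = 437 MPa, n = 0.588
  option U: E = 10.41, α = 5.86, σ_y = 47.57 → σ = 11.9 MPa, n = 4.00
  option V: E = 107.4, α = 18.0, σ_y = 348.9 → σ = 377 MPa, n = 0.926
Smallest n: option J with n = 0.588.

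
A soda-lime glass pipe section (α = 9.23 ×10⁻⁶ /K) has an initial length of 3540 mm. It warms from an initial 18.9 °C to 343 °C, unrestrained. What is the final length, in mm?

3550.6 mm

ΔT = 343 − 18.9 = 324.1 K.
ΔL = α·L₀·ΔT = 9.23×10⁻⁶ × 3540 mm × 324.1 K = 10.6 mm.
L = L₀ + ΔL = 3540 + 10.6 = 3550.6 mm.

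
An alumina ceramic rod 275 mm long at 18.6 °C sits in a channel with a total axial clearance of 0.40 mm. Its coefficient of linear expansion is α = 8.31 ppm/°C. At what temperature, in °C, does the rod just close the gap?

α·L₀·ΔT = 0.4 mm ⇒ ΔT = 0.4 / (8.31×10⁻⁶ × 275.0) = 175.0 K.
T = 18.6 + 175.0 = 193.6 °C.

194 °C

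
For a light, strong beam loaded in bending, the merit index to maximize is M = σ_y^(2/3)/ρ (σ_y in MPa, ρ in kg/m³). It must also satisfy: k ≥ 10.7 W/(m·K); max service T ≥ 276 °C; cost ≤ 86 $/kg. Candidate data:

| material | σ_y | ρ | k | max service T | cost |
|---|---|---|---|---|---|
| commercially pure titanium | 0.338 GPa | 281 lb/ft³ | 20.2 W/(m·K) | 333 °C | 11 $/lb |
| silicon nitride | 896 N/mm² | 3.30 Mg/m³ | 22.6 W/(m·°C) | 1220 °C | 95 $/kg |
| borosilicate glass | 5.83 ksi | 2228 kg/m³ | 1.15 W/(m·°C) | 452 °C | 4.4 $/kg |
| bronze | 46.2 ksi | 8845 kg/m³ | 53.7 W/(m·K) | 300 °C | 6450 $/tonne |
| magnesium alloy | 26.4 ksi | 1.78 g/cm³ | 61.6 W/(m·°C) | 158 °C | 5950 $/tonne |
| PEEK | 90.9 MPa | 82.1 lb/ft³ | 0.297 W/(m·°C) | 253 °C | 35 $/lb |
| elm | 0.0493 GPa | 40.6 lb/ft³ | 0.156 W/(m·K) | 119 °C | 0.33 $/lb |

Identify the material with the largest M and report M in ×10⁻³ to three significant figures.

Screen on constraints: k ≥ 10.7 W/(m·K); max service T ≥ 276 °C; cost ≤ 86 $/kg. Survivors: commercially pure titanium, bronze.
After converting to SI:
  commercially pure titanium: σ_y = 338.0 MPa, ρ = 4501 kg/m³
  bronze: σ_y = 318.5 MPa, ρ = 8845 kg/m³
  commercially pure titanium: M = 10.8×10⁻³
  bronze: M = 5.27×10⁻³
The maximum is for commercially pure titanium.

commercially pure titanium, M = 10.8×10⁻³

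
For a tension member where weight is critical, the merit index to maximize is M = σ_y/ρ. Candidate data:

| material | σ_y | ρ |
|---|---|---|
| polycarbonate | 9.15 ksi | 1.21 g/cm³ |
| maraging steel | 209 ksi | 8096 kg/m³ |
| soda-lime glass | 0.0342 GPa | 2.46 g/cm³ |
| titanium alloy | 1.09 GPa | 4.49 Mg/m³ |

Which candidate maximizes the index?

titanium alloy

Normalizing units and computing the index:
  polycarbonate: σ_y = 63.09 MPa, ρ = 1210 kg/m³
  maraging steel: σ_y = 1441 MPa, ρ = 8096 kg/m³
  soda-lime glass: σ_y = 34.20 MPa, ρ = 2460 kg/m³
  titanium alloy: σ_y = 1090 MPa, ρ = 4490 kg/m³
  titanium alloy: M = 243 kN·m/kg
  maraging steel: M = 178 kN·m/kg
  polycarbonate: M = 52.1 kN·m/kg
  soda-lime glass: M = 13.9 kN·m/kg
The maximum is for titanium alloy.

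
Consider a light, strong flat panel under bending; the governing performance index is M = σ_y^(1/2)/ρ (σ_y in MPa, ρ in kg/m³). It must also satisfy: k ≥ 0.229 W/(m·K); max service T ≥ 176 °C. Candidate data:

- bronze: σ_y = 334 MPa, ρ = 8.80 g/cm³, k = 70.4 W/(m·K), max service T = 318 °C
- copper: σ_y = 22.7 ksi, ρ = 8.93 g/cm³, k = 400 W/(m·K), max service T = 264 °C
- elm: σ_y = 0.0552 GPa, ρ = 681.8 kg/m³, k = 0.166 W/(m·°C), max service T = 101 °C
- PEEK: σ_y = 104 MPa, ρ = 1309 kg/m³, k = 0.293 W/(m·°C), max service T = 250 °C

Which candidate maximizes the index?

Screen on constraints: k ≥ 0.229 W/(m·K); max service T ≥ 176 °C. Survivors: bronze, copper, PEEK.
Convert each candidate to consistent units, then evaluate M:
  bronze: σ_y = 334.0 MPa, ρ = 8800 kg/m³
  copper: σ_y = 156.5 MPa, ρ = 8930 kg/m³
  PEEK: σ_y = 104.0 MPa, ρ = 1309 kg/m³
  PEEK: M = 7.79×10⁻³
  bronze: M = 2.08×10⁻³
  copper: M = 1.40×10⁻³
The maximum is for PEEK.

PEEK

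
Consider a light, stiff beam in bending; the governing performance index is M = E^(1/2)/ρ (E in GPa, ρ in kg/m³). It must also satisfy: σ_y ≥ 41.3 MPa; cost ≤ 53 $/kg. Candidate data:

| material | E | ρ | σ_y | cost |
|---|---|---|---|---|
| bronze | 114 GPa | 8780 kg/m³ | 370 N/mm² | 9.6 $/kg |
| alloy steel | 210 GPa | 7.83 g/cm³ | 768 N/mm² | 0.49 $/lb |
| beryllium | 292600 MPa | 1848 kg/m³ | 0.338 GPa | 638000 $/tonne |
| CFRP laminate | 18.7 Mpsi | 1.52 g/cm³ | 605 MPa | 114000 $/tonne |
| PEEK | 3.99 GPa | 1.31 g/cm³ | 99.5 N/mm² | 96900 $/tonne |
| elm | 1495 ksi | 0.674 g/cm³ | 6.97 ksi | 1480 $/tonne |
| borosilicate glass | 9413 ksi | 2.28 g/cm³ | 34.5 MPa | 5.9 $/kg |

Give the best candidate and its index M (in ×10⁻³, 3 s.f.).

elm, M = 4.76×10⁻³

Screen on constraints: σ_y ≥ 41.3 MPa; cost ≤ 53 $/kg. Survivors: bronze, alloy steel, elm.
Putting every candidate on a common basis:
  bronze: E = 114.0 GPa, ρ = 8780 kg/m³
  alloy steel: E = 210.0 GPa, ρ = 7830 kg/m³
  elm: E = 10.31 GPa, ρ = 674.0 kg/m³
  elm: M = 4.76×10⁻³
  alloy steel: M = 1.85×10⁻³
  bronze: M = 1.22×10⁻³
The maximum is for elm.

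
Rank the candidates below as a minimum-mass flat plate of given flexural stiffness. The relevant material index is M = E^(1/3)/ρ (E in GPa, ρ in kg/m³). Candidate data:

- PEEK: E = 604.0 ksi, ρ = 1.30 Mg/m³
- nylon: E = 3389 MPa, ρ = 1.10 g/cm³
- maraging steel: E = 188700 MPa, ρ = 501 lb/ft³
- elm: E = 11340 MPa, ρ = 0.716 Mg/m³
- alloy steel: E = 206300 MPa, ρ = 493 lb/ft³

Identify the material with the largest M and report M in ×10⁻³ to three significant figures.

Convert each candidate to consistent units, then evaluate M:
  PEEK: E = 4.164 GPa, ρ = 1300 kg/m³
  nylon: E = 3.389 GPa, ρ = 1100 kg/m³
  maraging steel: E = 188.7 GPa, ρ = 8025 kg/m³
  elm: E = 11.34 GPa, ρ = 716.0 kg/m³
  alloy steel: E = 206.3 GPa, ρ = 7897 kg/m³
  elm: M = 3.14×10⁻³
  nylon: M = 1.37×10⁻³
  PEEK: M = 1.24×10⁻³
  alloy steel: M = 0.748×10⁻³
  maraging steel: M = 0.715×10⁻³
The maximum is for elm.

elm, M = 3.14×10⁻³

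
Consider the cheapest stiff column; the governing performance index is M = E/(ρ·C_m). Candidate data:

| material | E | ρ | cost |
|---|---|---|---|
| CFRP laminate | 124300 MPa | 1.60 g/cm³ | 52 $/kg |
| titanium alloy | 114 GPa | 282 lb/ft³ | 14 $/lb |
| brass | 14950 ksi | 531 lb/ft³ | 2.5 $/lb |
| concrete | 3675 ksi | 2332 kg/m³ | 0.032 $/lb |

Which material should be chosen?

After converting to SI:
  CFRP laminate: E = 124.3 GPa, ρ = 1600 kg/m³, cost = 52.00 $/kg
  titanium alloy: E = 114.0 GPa, ρ = 4517 kg/m³, cost = 30.86 $/kg
  brass: E = 103.1 GPa, ρ = 8506 kg/m³, cost = 5.511 $/kg
  concrete: E = 25.34 GPa, ρ = 2332 kg/m³, cost = 0.07055 $/kg
  concrete: M = 154 MN·m per $
  brass: M = 2.20 MN·m per $
  CFRP laminate: M = 1.49 MN·m per $
  titanium alloy: M = 0.818 MN·m per $
Highest index: concrete.

concrete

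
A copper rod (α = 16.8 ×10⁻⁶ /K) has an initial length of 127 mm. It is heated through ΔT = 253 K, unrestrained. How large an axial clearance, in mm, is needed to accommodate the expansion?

0.540 mm

ΔL = α·L₀·ΔT = 16.8×10⁻⁶ × 127 mm × 253.0 K = 0.540 mm.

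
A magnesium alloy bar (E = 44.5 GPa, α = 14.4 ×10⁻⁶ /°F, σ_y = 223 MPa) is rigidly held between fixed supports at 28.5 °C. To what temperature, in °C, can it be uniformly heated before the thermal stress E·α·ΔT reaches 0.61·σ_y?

146 °C

α = 14.4×10⁻⁶/°F × 9/5 = 25.9×10⁻⁶/K.
E·α·ΔT = 136.0 MPa ⇒ ΔT = 136.0 / (44.50×10³ × 25.9×10⁻⁶) = 117.9 K.
T = 28.5 + 117.9 = 146.4 °C.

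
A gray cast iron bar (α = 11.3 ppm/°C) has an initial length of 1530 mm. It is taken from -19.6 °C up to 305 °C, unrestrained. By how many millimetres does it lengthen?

5.61 mm

ΔT = 305 − (-19.6) = 324.6 K.
ΔL = α·L₀·ΔT = 11.3×10⁻⁶ × 1530 mm × 324.6 K = 5.61 mm.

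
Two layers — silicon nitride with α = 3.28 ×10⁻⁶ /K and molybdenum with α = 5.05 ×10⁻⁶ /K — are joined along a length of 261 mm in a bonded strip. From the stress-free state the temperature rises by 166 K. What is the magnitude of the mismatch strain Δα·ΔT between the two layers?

Δα = |3.28 − 5.05|×10⁻⁶/K = 1.77×10⁻⁶/K.
Mismatch strain = Δα·ΔT = 1.77×10⁻⁶ × 166.0 = 2.94×10⁻⁴.

2.94×10⁻⁴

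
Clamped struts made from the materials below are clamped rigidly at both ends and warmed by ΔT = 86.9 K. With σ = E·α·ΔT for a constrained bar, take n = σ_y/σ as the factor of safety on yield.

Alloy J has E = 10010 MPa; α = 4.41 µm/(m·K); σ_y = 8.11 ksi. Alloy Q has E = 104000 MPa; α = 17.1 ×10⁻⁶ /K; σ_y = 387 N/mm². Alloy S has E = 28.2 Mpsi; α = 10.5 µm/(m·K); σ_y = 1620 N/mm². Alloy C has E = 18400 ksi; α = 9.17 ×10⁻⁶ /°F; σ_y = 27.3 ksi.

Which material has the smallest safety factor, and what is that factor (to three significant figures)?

alloy C, n = 1.03

With everything in SI (GPa, ×10⁻⁶/K, MPa):
  alloy J: E = 10.01, α = 4.41, σ_y = 55.92 → σ = 3.84 MPa, n = 14.6
  alloy Q: E = 104.0, α = 17.1, σ_y = 387.0 → σ = 155 MPa, n = 2.50
  alloy S: E = 194.4, α = 10.5, σ_y = 1620 → σ = 177 MPa, n = 9.13
  alloy C: E = 126.9, α = 16.5, σ_y = 188.2 → σ = 182 MPa, n = 1.03
The minimum is alloy C at n = 1.03.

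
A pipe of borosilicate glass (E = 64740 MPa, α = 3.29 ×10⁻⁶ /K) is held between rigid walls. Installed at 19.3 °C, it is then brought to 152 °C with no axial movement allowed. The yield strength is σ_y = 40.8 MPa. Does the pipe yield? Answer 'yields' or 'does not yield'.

E = 64740 MPa = 64.74 GPa.
ΔT = 132.7 K. Constrained thermal stress σ = E·α·ΔT = 64.74×10³ MPa × 3.29×10⁻⁶ × 132.7 = 28.3 MPa (compressive).
Compare to σ_y = 40.8 MPa: σ < σ_y, so it does not yield.

does not yield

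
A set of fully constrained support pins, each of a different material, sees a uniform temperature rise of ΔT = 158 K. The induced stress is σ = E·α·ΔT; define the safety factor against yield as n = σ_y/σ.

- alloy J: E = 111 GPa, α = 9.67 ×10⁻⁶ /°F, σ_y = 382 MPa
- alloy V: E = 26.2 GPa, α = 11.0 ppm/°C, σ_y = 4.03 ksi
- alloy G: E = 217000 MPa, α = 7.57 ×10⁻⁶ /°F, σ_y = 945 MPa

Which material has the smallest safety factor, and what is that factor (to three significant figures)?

alloy V, n = 0.610

In consistent units (E in GPa, α in ×10⁻⁶/K, σ_y in MPa):
  alloy J: E = 111.0, α = 17.4, σ_y = 382.0 → σ = 305 MPa, n = 1.25
  alloy V: E = 26.20, α = 11.0, σ_y = 27.79 → σ = 45.5 MPa, n = 0.610
  alloy G: E = 217.0, α = 13.6, σ_y = 945.0 → σ = 467 MPa, n = 2.02
The minimum is alloy V at n = 0.610.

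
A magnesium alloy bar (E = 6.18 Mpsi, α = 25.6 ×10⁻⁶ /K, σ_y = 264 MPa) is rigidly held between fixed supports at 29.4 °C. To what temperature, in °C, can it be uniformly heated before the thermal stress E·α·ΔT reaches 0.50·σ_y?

150 °C

E = 6.18 Mpsi = 42.61 GPa.
E·α·ΔT = 132.0 MPa ⇒ ΔT = 132.0 / (42.61×10³ × 25.6×10⁻⁶) = 121.0 K.
T = 29.4 + 121.0 = 150.4 °C.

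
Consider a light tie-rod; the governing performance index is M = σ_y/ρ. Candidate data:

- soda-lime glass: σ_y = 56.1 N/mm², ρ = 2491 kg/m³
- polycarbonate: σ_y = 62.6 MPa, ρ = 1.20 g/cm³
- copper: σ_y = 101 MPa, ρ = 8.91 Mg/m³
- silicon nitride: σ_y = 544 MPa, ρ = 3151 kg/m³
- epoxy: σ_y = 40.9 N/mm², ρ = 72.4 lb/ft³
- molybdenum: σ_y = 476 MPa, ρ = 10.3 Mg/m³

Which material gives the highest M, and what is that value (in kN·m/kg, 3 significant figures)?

Convert each candidate to consistent units, then evaluate M:
  soda-lime glass: σ_y = 56.10 MPa, ρ = 2491 kg/m³
  polycarbonate: σ_y = 62.60 MPa, ρ = 1200 kg/m³
  copper: σ_y = 101.0 MPa, ρ = 8910 kg/m³
  silicon nitride: σ_y = 544.0 MPa, ρ = 3151 kg/m³
  epoxy: σ_y = 40.90 MPa, ρ = 1160 kg/m³
  molybdenum: σ_y = 476.0 MPa, ρ = 10300 kg/m³
  silicon nitride: M = 173 kN·m/kg
  polycarbonate: M = 52.2 kN·m/kg
  molybdenum: M = 46.2 kN·m/kg
  epoxy: M = 35.3 kN·m/kg
  soda-lime glass: M = 22.5 kN·m/kg
  copper: M = 11.3 kN·m/kg
The maximum is for silicon nitride.

silicon nitride, M = 173 kN·m/kg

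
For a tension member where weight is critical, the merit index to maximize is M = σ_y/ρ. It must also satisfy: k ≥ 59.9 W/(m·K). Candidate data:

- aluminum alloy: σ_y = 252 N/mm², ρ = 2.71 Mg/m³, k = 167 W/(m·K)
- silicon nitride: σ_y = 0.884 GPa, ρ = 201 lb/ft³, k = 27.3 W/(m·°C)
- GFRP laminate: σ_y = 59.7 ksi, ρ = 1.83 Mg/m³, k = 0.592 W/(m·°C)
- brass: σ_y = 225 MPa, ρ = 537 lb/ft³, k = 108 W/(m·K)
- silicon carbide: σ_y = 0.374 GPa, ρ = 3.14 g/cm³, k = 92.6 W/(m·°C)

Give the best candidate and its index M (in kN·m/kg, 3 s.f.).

silicon carbide, M = 119 kN·m/kg

Screen on constraints: k ≥ 59.9 W/(m·K). Survivors: aluminum alloy, brass, silicon carbide.
After converting to SI:
  aluminum alloy: σ_y = 252.0 MPa, ρ = 2710 kg/m³
  brass: σ_y = 225.0 MPa, ρ = 8602 kg/m³
  silicon carbide: σ_y = 374.0 MPa, ρ = 3140 kg/m³
  silicon carbide: M = 119 kN·m/kg
  aluminum alloy: M = 93.0 kN·m/kg
  brass: M = 26.2 kN·m/kg
Highest index: silicon carbide.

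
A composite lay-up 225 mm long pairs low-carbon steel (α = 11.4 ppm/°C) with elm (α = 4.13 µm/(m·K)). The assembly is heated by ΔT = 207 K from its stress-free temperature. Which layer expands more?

α(low-carbon steel) = 11.4×10⁻⁶/K vs α(elm) = 4.13×10⁻⁶/K.
Higher α expands more for the same ΔT: low-carbon steel.

low-carbon steel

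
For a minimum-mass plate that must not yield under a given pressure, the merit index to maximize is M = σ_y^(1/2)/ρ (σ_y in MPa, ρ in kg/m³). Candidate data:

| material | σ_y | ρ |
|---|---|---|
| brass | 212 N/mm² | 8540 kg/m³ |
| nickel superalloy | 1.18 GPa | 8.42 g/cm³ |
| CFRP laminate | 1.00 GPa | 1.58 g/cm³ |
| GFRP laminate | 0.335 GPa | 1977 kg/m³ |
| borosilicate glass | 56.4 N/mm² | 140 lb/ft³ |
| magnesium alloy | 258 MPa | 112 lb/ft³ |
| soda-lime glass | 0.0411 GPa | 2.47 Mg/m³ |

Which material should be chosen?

In SI units:
  brass: σ_y = 212.0 MPa, ρ = 8540 kg/m³
  nickel superalloy: σ_y = 1180 MPa, ρ = 8420 kg/m³
  CFRP laminate: σ_y = 1000 MPa, ρ = 1580 kg/m³
  GFRP laminate: σ_y = 335.0 MPa, ρ = 1977 kg/m³
  borosilicate glass: σ_y = 56.40 MPa, ρ = 2243 kg/m³
  magnesium alloy: σ_y = 258.0 MPa, ρ = 1794 kg/m³
  soda-lime glass: σ_y = 41.10 MPa, ρ = 2470 kg/m³
  CFRP laminate: M = 20.0×10⁻³
  GFRP laminate: M = 9.26×10⁻³
  magnesium alloy: M = 8.95×10⁻³
  nickel superalloy: M = 4.08×10⁻³
  borosilicate glass: M = 3.35×10⁻³
  soda-lime glass: M = 2.60×10⁻³
  brass: M = 1.70×10⁻³
The maximum is for CFRP laminate.

CFRP laminate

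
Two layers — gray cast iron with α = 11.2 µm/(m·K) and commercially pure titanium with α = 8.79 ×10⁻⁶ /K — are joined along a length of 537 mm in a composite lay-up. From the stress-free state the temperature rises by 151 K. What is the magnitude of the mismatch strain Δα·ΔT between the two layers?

3.64×10⁻⁴

Δα = |11.2 − 8.79|×10⁻⁶/K = 2.41×10⁻⁶/K.
Mismatch strain = Δα·ΔT = 2.41×10⁻⁶ × 151.0 = 3.64×10⁻⁴.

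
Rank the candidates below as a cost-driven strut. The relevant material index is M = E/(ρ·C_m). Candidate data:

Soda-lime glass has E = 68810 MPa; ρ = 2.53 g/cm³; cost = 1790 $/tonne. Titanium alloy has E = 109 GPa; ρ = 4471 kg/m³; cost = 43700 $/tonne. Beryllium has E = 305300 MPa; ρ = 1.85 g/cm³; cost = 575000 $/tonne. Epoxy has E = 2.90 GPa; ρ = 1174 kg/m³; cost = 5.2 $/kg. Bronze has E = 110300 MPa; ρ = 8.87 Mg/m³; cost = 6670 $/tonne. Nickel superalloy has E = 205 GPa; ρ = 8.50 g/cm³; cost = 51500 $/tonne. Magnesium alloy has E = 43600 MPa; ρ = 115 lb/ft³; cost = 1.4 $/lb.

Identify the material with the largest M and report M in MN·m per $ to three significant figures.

soda-lime glass, M = 15.2 MN·m per $

Convert each candidate to consistent units, then evaluate M:
  soda-lime glass: E = 68.81 GPa, ρ = 2530 kg/m³, cost = 1.790 $/kg
  titanium alloy: E = 109.0 GPa, ρ = 4471 kg/m³, cost = 43.70 $/kg
  beryllium: E = 305.3 GPa, ρ = 1850 kg/m³, cost = 575.0 $/kg
  epoxy: E = 2.900 GPa, ρ = 1174 kg/m³, cost = 5.200 $/kg
  bronze: E = 110.3 GPa, ρ = 8870 kg/m³, cost = 6.670 $/kg
  nickel superalloy: E = 205.0 GPa, ρ = 8500 kg/m³, cost = 51.50 $/kg
  magnesium alloy: E = 43.60 GPa, ρ = 1842 kg/m³, cost = 3.086 $/kg
  soda-lime glass: M = 15.2 MN·m per $
  magnesium alloy: M = 7.67 MN·m per $
  bronze: M = 1.86 MN·m per $
  titanium alloy: M = 0.558 MN·m per $
  epoxy: M = 0.475 MN·m per $
  nickel superalloy: M = 0.468 MN·m per $
  beryllium: M = 0.287 MN·m per $
The maximum is for soda-lime glass.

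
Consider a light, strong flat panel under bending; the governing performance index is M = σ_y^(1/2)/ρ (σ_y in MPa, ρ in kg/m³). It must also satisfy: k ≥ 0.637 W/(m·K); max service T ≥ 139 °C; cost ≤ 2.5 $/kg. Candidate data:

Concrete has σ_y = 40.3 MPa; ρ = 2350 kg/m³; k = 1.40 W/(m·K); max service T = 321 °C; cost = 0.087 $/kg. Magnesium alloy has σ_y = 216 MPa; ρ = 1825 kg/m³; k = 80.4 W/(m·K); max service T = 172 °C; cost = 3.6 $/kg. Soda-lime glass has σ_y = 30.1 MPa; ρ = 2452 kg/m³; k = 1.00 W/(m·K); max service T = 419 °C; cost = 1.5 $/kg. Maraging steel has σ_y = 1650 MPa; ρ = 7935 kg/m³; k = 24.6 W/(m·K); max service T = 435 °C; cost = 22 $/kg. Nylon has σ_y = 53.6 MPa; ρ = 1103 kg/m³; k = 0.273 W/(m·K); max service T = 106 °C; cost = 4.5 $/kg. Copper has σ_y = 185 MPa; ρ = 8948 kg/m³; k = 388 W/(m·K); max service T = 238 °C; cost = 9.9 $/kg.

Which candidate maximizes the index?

Screen on constraints: k ≥ 0.637 W/(m·K); max service T ≥ 139 °C; cost ≤ 2.5 $/kg. Survivors: concrete, soda-lime glass.
Per-candidate index values:
  concrete: M = 2.70×10⁻³
  soda-lime glass: M = 2.24×10⁻³
Concrete ranks first.

concrete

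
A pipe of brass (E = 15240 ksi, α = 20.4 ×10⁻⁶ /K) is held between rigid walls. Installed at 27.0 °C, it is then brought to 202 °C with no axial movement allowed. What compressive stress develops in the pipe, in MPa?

375 MPa

E = 15240 ksi = 105.1 GPa.
ΔT = 175.0 K. Constrained thermal stress σ = E·α·ΔT = 105.1×10³ MPa × 20.4×10⁻⁶ × 175.0 = 375 MPa (compressive).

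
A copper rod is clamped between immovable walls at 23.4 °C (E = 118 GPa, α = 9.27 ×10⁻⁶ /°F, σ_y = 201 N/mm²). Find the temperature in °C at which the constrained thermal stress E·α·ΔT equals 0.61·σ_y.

α = 9.27×10⁻⁶/°F × 9/5 = 16.7×10⁻⁶/K.
σ_y = 201 N/mm² = 201.0 MPa.
E·α·ΔT = 122.6 MPa ⇒ ΔT = 122.6 / (118.0×10³ × 16.7×10⁻⁶) = 62.27 K.
T = 23.4 + 62.27 = 85.67 °C.

85.7 °C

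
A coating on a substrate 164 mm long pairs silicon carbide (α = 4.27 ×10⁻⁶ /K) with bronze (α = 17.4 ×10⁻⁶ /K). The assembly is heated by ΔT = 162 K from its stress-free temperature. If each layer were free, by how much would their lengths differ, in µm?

Δα = |4.27 − 17.4|×10⁻⁶/K = 13.1×10⁻⁶/K.
ΔL_mismatch = Δα·L·ΔT = 13.1×10⁻⁶ × 164.0 mm × 162.0 K = 349 µm.

349 µm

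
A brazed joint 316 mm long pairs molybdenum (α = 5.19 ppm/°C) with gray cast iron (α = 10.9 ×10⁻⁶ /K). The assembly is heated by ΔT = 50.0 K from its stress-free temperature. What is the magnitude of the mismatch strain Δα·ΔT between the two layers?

Δα = |5.19 − 10.9|×10⁻⁶/K = 5.71×10⁻⁶/K.
Mismatch strain = Δα·ΔT = 5.71×10⁻⁶ × 50.0 = 2.86×10⁻⁴.

2.86×10⁻⁴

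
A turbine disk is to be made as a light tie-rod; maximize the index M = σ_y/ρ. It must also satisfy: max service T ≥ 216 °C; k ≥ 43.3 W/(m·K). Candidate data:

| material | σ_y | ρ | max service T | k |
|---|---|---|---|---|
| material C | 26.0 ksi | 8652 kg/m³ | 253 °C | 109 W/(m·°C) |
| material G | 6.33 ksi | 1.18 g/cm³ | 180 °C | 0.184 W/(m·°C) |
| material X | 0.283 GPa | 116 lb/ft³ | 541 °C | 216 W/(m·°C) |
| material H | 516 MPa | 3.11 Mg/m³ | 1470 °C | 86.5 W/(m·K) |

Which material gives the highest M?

Screen on constraints: max service T ≥ 216 °C; k ≥ 43.3 W/(m·K). Survivors: material C, material X, material H.
Convert each candidate to consistent units, then evaluate M:
  material C: σ_y = 179.3 MPa, ρ = 8652 kg/m³
  material X: σ_y = 283.0 MPa, ρ = 1858 kg/m³
  material H: σ_y = 516.0 MPa, ρ = 3110 kg/m³
  material H: M = 166 kN·m/kg
  material X: M = 152 kN·m/kg
  material C: M = 20.7 kN·m/kg
Material H ranks first.

material H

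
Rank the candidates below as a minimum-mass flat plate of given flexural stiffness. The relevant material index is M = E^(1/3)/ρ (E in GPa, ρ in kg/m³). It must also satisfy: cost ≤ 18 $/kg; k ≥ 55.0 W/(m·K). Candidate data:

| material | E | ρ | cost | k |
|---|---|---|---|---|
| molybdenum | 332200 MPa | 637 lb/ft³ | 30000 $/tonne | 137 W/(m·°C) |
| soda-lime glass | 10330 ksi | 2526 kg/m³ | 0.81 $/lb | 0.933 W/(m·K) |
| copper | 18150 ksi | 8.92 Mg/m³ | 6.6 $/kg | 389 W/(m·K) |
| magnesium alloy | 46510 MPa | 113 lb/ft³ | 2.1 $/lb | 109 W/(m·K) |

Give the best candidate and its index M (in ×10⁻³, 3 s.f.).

Screen on constraints: cost ≤ 18 $/kg; k ≥ 55.0 W/(m·K). Survivors: copper, magnesium alloy.
After converting to SI:
  copper: E = 125.1 GPa, ρ = 8920 kg/m³
  magnesium alloy: E = 46.51 GPa, ρ = 1810 kg/m³
  magnesium alloy: M = 1.99×10⁻³
  copper: M = 0.561×10⁻³
The maximum is for magnesium alloy.

magnesium alloy, M = 1.99×10⁻³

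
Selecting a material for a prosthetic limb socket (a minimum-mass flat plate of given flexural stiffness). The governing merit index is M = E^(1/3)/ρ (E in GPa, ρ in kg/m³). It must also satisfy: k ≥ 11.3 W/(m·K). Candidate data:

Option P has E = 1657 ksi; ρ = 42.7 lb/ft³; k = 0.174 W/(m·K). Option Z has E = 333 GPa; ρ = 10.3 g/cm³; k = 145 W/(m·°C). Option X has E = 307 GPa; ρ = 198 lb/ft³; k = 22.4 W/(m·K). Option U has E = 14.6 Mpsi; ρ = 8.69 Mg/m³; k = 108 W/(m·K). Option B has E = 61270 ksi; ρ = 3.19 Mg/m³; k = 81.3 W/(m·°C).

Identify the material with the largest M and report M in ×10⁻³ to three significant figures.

Screen on constraints: k ≥ 11.3 W/(m·K). Survivors: option Z, option X, option U, option B.
After converting to SI:
  option Z: E = 333.0 GPa, ρ = 10300 kg/m³
  option X: E = 307.0 GPa, ρ = 3172 kg/m³
  option U: E = 100.7 GPa, ρ = 8690 kg/m³
  option B: E = 422.4 GPa, ρ = 3190 kg/m³
  option B: M = 2.35×10⁻³
  option X: M = 2.13×10⁻³
  option Z: M = 0.673×10⁻³
  option U: M = 0.535×10⁻³
The maximum is for option B.

option B, M = 2.35×10⁻³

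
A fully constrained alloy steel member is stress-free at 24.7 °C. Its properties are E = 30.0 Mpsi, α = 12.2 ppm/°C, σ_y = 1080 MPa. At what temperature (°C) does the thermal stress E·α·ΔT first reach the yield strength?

E = 30.0 Mpsi = 206.8 GPa.
E·α·ΔT = 1080 MPa ⇒ ΔT = 1080 / (206.8×10³ × 12.2×10⁻⁶) = 428.0 K.
T = 24.7 + 428.0 = 452.7 °C.

453 °C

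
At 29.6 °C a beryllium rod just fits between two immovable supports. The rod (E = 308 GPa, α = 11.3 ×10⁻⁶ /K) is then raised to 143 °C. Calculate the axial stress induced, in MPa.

ΔT = 113.4 K. Constrained thermal stress σ = E·α·ΔT = 308.0×10³ MPa × 11.3×10⁻⁶ × 113.4 = 395 MPa (compressive).

395 MPa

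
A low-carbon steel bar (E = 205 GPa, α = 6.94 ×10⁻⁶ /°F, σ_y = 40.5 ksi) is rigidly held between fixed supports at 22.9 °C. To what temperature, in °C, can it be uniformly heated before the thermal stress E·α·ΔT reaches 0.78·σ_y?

α = 6.94×10⁻⁶/°F × 9/5 = 12.5×10⁻⁶/K.
σ_y = 40.5 ksi = 279.2 MPa.
E·α·ΔT = 217.8 MPa ⇒ ΔT = 217.8 / (205.0×10³ × 12.5×10⁻⁶) = 85.05 K.
T = 22.9 + 85.05 = 108.0 °C.

108 °C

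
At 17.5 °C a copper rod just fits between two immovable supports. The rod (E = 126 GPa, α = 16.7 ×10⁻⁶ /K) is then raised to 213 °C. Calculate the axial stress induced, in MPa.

ΔT = 195.5 K. Constrained thermal stress σ = E·α·ΔT = 126.0×10³ MPa × 16.7×10⁻⁶ × 195.5 = 411 MPa (compressive).

411 MPa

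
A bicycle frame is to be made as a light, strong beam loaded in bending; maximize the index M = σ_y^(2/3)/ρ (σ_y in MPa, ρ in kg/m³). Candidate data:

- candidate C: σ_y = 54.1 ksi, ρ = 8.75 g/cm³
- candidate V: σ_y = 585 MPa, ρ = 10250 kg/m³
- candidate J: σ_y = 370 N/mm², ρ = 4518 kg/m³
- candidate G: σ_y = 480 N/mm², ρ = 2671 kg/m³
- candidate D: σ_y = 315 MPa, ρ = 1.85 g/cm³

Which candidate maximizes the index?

After converting to SI:
  candidate C: σ_y = 373.0 MPa, ρ = 8750 kg/m³
  candidate V: σ_y = 585.0 MPa, ρ = 10250 kg/m³
  candidate J: σ_y = 370.0 MPa, ρ = 4518 kg/m³
  candidate G: σ_y = 480.0 MPa, ρ = 2671 kg/m³
  candidate D: σ_y = 315.0 MPa, ρ = 1850 kg/m³
  candidate D: M = 25.0×10⁻³
  candidate G: M = 23.0×10⁻³
  candidate J: M = 11.4×10⁻³
  candidate V: M = 6.82×10⁻³
  candidate C: M = 5.92×10⁻³
The maximum is for candidate D.

candidate D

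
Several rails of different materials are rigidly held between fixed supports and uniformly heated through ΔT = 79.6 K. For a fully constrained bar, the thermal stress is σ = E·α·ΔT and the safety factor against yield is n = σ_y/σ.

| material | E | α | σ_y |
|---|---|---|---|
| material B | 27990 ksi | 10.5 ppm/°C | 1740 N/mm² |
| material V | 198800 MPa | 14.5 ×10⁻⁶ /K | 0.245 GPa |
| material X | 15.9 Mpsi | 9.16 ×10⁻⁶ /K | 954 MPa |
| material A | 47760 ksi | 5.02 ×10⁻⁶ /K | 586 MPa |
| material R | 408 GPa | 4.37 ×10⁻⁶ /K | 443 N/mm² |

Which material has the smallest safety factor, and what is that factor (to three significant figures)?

material V, n = 1.07

Converting E to GPa, α to ×10⁻⁶/K, σ_y to MPa, then σ and n for each:
  material B: E = 193.0, α = 10.5, σ_y = 1740 → σ = 161 MPa, n = 10.8
  material V: E = 198.8, α = 14.5, σ_y = 245.0 → σ = 229 MPa, n = 1.07
  material X: E = 109.6, α = 9.16, σ_y = 954.0 → σ = 79.9 MPa, n = 11.9
  material A: E = 329.3, α = 5.02, σ_y = 586.0 → σ = 132 MPa, n = 4.45
  material R: E = 408.0, α = 4.37, σ_y = 443.0 → σ = 142 MPa, n = 3.12
Smallest n: material V with n = 1.07.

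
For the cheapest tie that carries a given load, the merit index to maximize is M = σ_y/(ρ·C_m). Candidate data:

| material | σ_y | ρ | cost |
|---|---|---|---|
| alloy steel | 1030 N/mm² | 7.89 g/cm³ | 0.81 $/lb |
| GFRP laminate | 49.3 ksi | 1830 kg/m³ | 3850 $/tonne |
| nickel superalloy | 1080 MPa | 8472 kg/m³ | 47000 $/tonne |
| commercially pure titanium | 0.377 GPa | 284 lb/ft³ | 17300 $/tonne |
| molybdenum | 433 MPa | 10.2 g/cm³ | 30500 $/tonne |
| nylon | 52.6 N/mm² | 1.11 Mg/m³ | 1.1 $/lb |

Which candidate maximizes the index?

alloy steel

Convert each candidate to consistent units, then evaluate M:
  alloy steel: σ_y = 1030 MPa, ρ = 7890 kg/m³, cost = 1.786 $/kg
  GFRP laminate: σ_y = 339.9 MPa, ρ = 1830 kg/m³, cost = 3.850 $/kg
  nickel superalloy: σ_y = 1080 MPa, ρ = 8472 kg/m³, cost = 47.00 $/kg
  commercially pure titanium: σ_y = 377.0 MPa, ρ = 4549 kg/m³, cost = 17.30 $/kg
  molybdenum: σ_y = 433.0 MPa, ρ = 10200 kg/m³, cost = 30.50 $/kg
  nylon: σ_y = 52.60 MPa, ρ = 1110 kg/m³, cost = 2.425 $/kg
  alloy steel: M = 73.1 kN·m per $
  GFRP laminate: M = 48.2 kN·m per $
  nylon: M = 19.5 kN·m per $
  commercially pure titanium: M = 4.79 kN·m per $
  nickel superalloy: M = 2.71 kN·m per $
  molybdenum: M = 1.39 kN·m per $
Alloy steel has the largest M.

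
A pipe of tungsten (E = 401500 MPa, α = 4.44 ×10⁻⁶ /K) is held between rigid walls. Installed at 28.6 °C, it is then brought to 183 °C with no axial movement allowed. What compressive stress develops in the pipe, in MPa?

275 MPa

E = 401500 MPa = 401.5 GPa.
ΔT = 154.4 K. Constrained thermal stress σ = E·α·ΔT = 401.5×10³ MPa × 4.44×10⁻⁶ × 154.4 = 275 MPa (compressive).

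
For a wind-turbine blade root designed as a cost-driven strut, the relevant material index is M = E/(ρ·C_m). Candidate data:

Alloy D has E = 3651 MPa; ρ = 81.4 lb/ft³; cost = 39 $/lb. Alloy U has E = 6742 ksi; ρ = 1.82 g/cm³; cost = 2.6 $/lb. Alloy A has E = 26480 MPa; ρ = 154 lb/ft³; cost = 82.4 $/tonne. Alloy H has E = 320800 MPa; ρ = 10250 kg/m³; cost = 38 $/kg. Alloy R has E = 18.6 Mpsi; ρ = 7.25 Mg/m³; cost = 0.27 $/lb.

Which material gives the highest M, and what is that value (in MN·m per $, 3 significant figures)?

Convert each candidate to consistent units, then evaluate M:
  alloy D: E = 3.651 GPa, ρ = 1304 kg/m³, cost = 85.98 $/kg
  alloy U: E = 46.48 GPa, ρ = 1820 kg/m³, cost = 5.732 $/kg
  alloy A: E = 26.48 GPa, ρ = 2467 kg/m³, cost = 0.08240 $/kg
  alloy H: E = 320.8 GPa, ρ = 10250 kg/m³, cost = 38.00 $/kg
  alloy R: E = 128.2 GPa, ρ = 7250 kg/m³, cost = 0.5952 $/kg
  alloy A: M = 130 MN·m per $
  alloy R: M = 29.7 MN·m per $
  alloy U: M = 4.46 MN·m per $
  alloy H: M = 0.824 MN·m per $
  alloy D: M = 0.0326 MN·m per $
Alloy A ranks first.

alloy A, M = 130 MN·m per $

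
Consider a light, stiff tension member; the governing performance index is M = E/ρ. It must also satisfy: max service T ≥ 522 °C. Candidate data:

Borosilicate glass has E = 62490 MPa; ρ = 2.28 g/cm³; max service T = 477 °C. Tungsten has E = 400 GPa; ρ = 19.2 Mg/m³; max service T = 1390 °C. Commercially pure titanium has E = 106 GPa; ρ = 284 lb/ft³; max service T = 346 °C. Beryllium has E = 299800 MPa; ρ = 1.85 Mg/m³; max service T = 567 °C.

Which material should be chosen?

beryllium

Screen on constraints: max service T ≥ 522 °C. Survivors: tungsten, beryllium.
Convert each candidate to consistent units, then evaluate M:
  tungsten: E = 400.0 GPa, ρ = 19200 kg/m³
  beryllium: E = 299.8 GPa, ρ = 1850 kg/m³
  beryllium: M = 162 MN·m/kg
  tungsten: M = 20.8 MN·m/kg
Beryllium has the largest M.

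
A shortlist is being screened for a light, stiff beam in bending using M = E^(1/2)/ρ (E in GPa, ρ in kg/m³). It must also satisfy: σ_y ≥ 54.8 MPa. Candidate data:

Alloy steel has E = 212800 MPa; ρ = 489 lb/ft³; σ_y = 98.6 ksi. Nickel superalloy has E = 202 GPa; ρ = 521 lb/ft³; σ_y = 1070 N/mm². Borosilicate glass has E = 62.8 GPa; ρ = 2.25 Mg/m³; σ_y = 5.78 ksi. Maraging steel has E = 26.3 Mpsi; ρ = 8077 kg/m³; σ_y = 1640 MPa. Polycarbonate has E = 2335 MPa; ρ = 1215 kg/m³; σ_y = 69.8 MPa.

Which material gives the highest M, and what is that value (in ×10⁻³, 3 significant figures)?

alloy steel, M = 1.86×10⁻³

Screen on constraints: σ_y ≥ 54.8 MPa. Survivors: alloy steel, nickel superalloy, maraging steel, polycarbonate.
Putting every candidate on a common basis:
  alloy steel: E = 212.8 GPa, ρ = 7833 kg/m³
  nickel superalloy: E = 202.0 GPa, ρ = 8346 kg/m³
  maraging steel: E = 181.3 GPa, ρ = 8077 kg/m³
  polycarbonate: E = 2.335 GPa, ρ = 1215 kg/m³
  alloy steel: M = 1.86×10⁻³
  nickel superalloy: M = 1.70×10⁻³
  maraging steel: M = 1.67×10⁻³
  polycarbonate: M = 1.26×10⁻³
Highest index: alloy steel.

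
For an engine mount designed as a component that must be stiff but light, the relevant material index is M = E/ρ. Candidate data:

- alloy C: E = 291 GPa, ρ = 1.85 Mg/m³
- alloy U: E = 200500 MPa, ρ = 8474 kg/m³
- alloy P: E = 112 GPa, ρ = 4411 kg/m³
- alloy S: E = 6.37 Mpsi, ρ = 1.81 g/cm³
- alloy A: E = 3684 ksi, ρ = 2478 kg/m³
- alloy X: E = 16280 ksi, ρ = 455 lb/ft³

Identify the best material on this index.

alloy C

Convert each candidate to consistent units, then evaluate M:
  alloy C: E = 291.0 GPa, ρ = 1850 kg/m³
  alloy U: E = 200.5 GPa, ρ = 8474 kg/m³
  alloy P: E = 112.0 GPa, ρ = 4411 kg/m³
  alloy S: E = 43.92 GPa, ρ = 1810 kg/m³
  alloy A: E = 25.40 GPa, ρ = 2478 kg/m³
  alloy X: E = 112.2 GPa, ρ = 7288 kg/m³
  alloy C: M = 157 MN·m/kg
  alloy P: M = 25.4 MN·m/kg
  alloy S: M = 24.3 MN·m/kg
  alloy U: M = 23.7 MN·m/kg
  alloy X: M = 15.4 MN·m/kg
  alloy A: M = 10.3 MN·m/kg
Alloy C has the largest M.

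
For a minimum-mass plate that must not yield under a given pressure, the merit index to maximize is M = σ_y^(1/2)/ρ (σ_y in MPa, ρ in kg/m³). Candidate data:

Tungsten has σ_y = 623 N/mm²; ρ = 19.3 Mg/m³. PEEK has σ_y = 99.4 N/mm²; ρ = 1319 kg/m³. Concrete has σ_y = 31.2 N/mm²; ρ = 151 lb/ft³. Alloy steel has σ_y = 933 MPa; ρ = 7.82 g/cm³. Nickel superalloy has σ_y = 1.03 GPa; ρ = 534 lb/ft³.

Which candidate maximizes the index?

PEEK

Normalizing units and computing the index:
  tungsten: σ_y = 623.0 MPa, ρ = 19300 kg/m³
  PEEK: σ_y = 99.40 MPa, ρ = 1319 kg/m³
  concrete: σ_y = 31.20 MPa, ρ = 2419 kg/m³
  alloy steel: σ_y = 933.0 MPa, ρ = 7820 kg/m³
  nickel superalloy: σ_y = 1030 MPa, ρ = 8554 kg/m³
  PEEK: M = 7.56×10⁻³
  alloy steel: M = 3.91×10⁻³
  nickel superalloy: M = 3.75×10⁻³
  concrete: M = 2.31×10⁻³
  tungsten: M = 1.29×10⁻³
PEEK ranks first.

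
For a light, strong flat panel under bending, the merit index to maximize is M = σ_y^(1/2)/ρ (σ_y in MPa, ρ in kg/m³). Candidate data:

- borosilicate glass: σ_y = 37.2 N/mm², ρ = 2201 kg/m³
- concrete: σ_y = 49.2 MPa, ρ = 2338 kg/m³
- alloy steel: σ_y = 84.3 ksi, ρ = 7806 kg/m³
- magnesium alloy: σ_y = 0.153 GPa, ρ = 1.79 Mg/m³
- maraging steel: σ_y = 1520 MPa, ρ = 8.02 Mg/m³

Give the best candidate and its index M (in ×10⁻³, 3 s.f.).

magnesium alloy, M = 6.91×10⁻³

In SI units:
  borosilicate glass: σ_y = 37.20 MPa, ρ = 2201 kg/m³
  concrete: σ_y = 49.20 MPa, ρ = 2338 kg/m³
  alloy steel: σ_y = 581.2 MPa, ρ = 7806 kg/m³
  magnesium alloy: σ_y = 153.0 MPa, ρ = 1790 kg/m³
  maraging steel: σ_y = 1520 MPa, ρ = 8020 kg/m³
  magnesium alloy: M = 6.91×10⁻³
  maraging steel: M = 4.86×10⁻³
  alloy steel: M = 3.09×10⁻³
  concrete: M = 3.00×10⁻³
  borosilicate glass: M = 2.77×10⁻³
Magnesium alloy has the largest M.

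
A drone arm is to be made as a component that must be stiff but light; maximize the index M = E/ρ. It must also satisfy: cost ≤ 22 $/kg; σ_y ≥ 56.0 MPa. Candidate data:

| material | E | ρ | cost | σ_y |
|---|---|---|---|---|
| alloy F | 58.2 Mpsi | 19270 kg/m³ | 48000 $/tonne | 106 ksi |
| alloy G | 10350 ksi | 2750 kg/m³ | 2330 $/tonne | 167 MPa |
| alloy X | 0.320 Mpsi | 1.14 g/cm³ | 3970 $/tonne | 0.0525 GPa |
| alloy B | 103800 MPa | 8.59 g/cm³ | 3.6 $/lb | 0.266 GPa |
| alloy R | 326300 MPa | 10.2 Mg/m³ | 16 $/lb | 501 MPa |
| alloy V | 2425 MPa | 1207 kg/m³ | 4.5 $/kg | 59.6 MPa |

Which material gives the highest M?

alloy G

Screen on constraints: cost ≤ 22 $/kg; σ_y ≥ 56.0 MPa. Survivors: alloy G, alloy B, alloy V.
In SI units:
  alloy G: E = 71.36 GPa, ρ = 2750 kg/m³
  alloy B: E = 103.8 GPa, ρ = 8590 kg/m³
  alloy V: E = 2.425 GPa, ρ = 1207 kg/m³
  alloy G: M = 25.9 MN·m/kg
  alloy B: M = 12.1 MN·m/kg
  alloy V: M = 2.01 MN·m/kg
Alloy G has the largest M.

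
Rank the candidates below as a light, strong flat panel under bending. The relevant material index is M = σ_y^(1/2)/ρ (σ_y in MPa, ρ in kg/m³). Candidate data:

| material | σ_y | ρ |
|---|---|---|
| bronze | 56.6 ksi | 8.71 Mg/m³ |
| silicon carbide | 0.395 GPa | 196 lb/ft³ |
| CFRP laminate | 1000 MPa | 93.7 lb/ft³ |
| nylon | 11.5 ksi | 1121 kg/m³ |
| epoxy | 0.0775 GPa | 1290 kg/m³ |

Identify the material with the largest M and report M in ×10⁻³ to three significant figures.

CFRP laminate, M = 21.1×10⁻³

After converting to SI:
  bronze: σ_y = 390.2 MPa, ρ = 8710 kg/m³
  silicon carbide: σ_y = 395.0 MPa, ρ = 3140 kg/m³
  CFRP laminate: σ_y = 1000 MPa, ρ = 1501 kg/m³
  nylon: σ_y = 79.29 MPa, ρ = 1121 kg/m³
  epoxy: σ_y = 77.50 MPa, ρ = 1290 kg/m³
  CFRP laminate: M = 21.1×10⁻³
  nylon: M = 7.94×10⁻³
  epoxy: M = 6.82×10⁻³
  silicon carbide: M = 6.33×10⁻³
  bronze: M = 2.27×10⁻³
Highest index: CFRP laminate.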